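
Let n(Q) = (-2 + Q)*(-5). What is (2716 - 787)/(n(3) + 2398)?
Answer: 1929/2393 ≈ 0.80610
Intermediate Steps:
n(Q) = 10 - 5*Q
(2716 - 787)/(n(3) + 2398) = (2716 - 787)/((10 - 5*3) + 2398) = 1929/((10 - 15) + 2398) = 1929/(-5 + 2398) = 1929/2393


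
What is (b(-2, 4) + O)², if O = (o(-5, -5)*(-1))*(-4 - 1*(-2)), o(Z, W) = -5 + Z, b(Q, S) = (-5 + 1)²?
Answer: 16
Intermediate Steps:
b(Q, S) = 16 (b(Q, S) = (-4)² = 16)
O = -20 (O = ((-5 - 5)*(-1))*(-4 - 1*(-2)) = (-10*(-1))*(-4 + 2) = 10*(-2) = -20)
(b(-2, 4) + O)² = (16 - 20)² = (-4)² = 16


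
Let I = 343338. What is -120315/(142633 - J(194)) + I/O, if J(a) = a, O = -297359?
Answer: -84681469467/42355518601 ≈ -1.9993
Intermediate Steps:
-120315/(142633 - J(194)) + I/O = -120315/(142633 - 1*194) + 343338/(-297359) = -120315/(142633 - 194) + 343338*(-1/297359) = -120315/142439 - 343338/297359 = -84681469467/42355518601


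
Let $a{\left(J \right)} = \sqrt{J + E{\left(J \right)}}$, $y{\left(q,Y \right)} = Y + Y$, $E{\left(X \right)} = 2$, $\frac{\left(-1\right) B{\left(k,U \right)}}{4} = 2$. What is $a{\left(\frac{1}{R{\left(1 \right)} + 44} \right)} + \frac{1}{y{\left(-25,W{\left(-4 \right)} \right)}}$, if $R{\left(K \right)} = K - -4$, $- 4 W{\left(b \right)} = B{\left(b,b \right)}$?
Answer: $\frac{1}{4} + \frac{3 \sqrt{11}}{7} \approx 1.6714$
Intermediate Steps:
$B{\left(k,U \right)} = -8$ ($B{\left(k,U \right)} = \left(-4\right) 2 = -8$)
$W{\left(b \right)} = 2$ ($W{\left(b \right)} = \left(- \frac{1}{4}\right) \left(-8\right) = 2$)
$y{\left(q,Y \right)} = 2 Y$
$R{\left(K \right)} = 4 + K$ ($R{\left(K \right)} = K + 4 = 4 + K$)
$a{\left(J \right)} = \sqrt{2 + J}$ ($a{\left(J \right)} = \sqrt{J + 2} = \sqrt{2 + J}$)
$a{\left(\frac{1}{R{\left(1 \right)} + 44} \right)} + \frac{1}{y{\left(-25,W{\left(-4 \right)} \right)}} = \sqrt{2 + \frac{1}{\left(4 + 1\right) + 44}} + \frac{1}{2 \cdot 2} = \sqrt{2 + \frac{1}{5 + 44}} + \frac{1}{4} = \sqrt{2 + \frac{1}{49}} + \frac{1}{4} = \sqrt{\frac{99}{49}} + \frac{1}{4} = \frac{3 \sqrt{11}}{7} + \frac{1}{4} = \frac{1}{4} + \frac{3 \sqrt{11}}{7}$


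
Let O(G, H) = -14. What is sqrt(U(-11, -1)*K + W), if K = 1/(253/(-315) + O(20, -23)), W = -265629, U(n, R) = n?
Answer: I*sqrt(5775706332606)/4663 ≈ 515.39*I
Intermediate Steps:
K = -315/4663 (K = 1/(253/(-315) - 14) = 1/(253*(-1/315) - 14) = 1/(-253/315 - 14) = 1/(-4663/315) = -315/4663 ≈ -0.067553)
sqrt(U(-11, -1)*K + W) = sqrt(-11*(-315/4663) - 265629) = sqrt(3465/4663 - 265629) = sqrt(-1238624562/4663) = I*sqrt(5775706332606)/4663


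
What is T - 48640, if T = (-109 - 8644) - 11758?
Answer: -69151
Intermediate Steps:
T = -20511 (T = -8753 - 11758 = -20511)
T - 48640 = -20511 - 48640 = -69151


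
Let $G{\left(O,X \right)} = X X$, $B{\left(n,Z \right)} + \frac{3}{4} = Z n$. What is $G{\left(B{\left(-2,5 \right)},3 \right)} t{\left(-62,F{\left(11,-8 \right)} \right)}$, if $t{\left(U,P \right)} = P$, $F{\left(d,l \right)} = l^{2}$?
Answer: $576$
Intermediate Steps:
$B{\left(n,Z \right)} = - \frac{3}{4} + Z n$
$G{\left(O,X \right)} = X^{2}$
$G{\left(B{\left(-2,5 \right)},3 \right)} t{\left(-62,F{\left(11,-8 \right)} \right)} = 3^{2} \left(-8\right)^{2} = 9 \cdot 64 = 576$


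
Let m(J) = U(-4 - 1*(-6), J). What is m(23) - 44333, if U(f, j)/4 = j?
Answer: -44241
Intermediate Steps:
U(f, j) = 4*j
m(J) = 4*J
m(23) - 44333 = 4*23 - 44333 = 92 - 44333 = -44241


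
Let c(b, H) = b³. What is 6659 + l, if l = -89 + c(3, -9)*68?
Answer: 8406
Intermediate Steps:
l = 1747 (l = -89 + 3³*68 = -89 + 27*68 = -89 + 1836 = 1747)
6659 + l = 6659 + 1747 = 8406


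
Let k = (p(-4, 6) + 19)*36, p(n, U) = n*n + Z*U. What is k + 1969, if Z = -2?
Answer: 2797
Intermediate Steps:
p(n, U) = n² - 2*U (p(n, U) = n*n - 2*U = n² - 2*U)
k = 828 (k = (((-4)² - 2*6) + 19)*36 = ((16 - 12) + 19)*36 = (4 + 19)*36 = 23*36 = 828)
k + 1969 = 828 + 1969 = 2797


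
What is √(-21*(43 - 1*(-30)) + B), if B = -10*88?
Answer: I*√2413 ≈ 49.122*I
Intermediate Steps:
B = -880
√(-21*(43 - 1*(-30)) + B) = √(-21*(43 - 1*(-30)) - 880) = √(-21*(43 + 30) - 880) = √(-21*73 - 880) = √(-1533 - 880) = √(-2413) = I*√2413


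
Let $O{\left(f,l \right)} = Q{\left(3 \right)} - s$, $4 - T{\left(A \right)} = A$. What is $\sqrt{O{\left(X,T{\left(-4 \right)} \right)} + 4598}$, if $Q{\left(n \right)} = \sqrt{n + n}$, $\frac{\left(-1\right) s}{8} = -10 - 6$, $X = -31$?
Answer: $\sqrt{4470 + \sqrt{6}} \approx 66.876$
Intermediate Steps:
$T{\left(A \right)} = 4 - A$
$s = 128$ ($s = - 8 \left(-10 - 6\right) = \left(-8\right) \left(-16\right) = 128$)
$Q{\left(n \right)} = \sqrt{2} \sqrt{n}$ ($Q{\left(n \right)} = \sqrt{2 n} = \sqrt{2} \sqrt{n}$)
$O{\left(f,l \right)} = -128 + \sqrt{6}$ ($O{\left(f,l \right)} = \sqrt{2} \sqrt{3} - 128 = \sqrt{6} - 128 = -128 + \sqrt{6}$)
$\sqrt{O{\left(X,T{\left(-4 \right)} \right)} + 4598} = \sqrt{\left(-128 + \sqrt{6}\right) + 4598} = \sqrt{4470 + \sqrt{6}}$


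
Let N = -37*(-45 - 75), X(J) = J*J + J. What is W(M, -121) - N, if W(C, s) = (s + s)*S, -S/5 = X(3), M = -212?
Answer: 10080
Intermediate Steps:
X(J) = J + J² (X(J) = J² + J = J + J²)
S = -60 (S = -15*(1 + 3) = -15*4 = -5*12 = -60)
N = 4440 (N = -37*(-120) = 4440)
W(C, s) = -120*s (W(C, s) = (s + s)*(-60) = (2*s)*(-60) = -120*s)
W(M, -121) - N = -120*(-121) - 1*4440 = 14520 - 4440 = 10080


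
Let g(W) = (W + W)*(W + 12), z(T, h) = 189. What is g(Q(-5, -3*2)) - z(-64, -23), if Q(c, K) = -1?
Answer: -211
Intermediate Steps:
g(W) = 2*W*(12 + W) (g(W) = (2*W)*(12 + W) = 2*W*(12 + W))
g(Q(-5, -3*2)) - z(-64, -23) = 2*(-1)*(12 - 1) - 1*189 = 2*(-1)*11 - 189 = -22 - 189 = -211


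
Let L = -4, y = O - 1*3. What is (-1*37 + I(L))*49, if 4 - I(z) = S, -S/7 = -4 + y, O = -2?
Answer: -4704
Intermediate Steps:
y = -5 (y = -2 - 1*3 = -2 - 3 = -5)
S = 63 (S = -7*(-4 - 5) = -7*(-9) = 63)
I(z) = -59 (I(z) = 4 - 1*63 = 4 - 63 = -59)
(-1*37 + I(L))*49 = (-1*37 - 59)*49 = (-37 - 59)*49 = -96*49 = -4704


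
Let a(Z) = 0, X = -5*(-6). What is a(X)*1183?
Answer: 0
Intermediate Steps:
X = 30
a(X)*1183 = 0*1183 = 0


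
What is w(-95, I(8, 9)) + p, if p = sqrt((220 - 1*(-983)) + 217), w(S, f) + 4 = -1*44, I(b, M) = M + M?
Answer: -48 + 2*sqrt(355) ≈ -10.317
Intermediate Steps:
I(b, M) = 2*M
w(S, f) = -48 (w(S, f) = -4 - 1*44 = -4 - 44 = -48)
p = 2*sqrt(355) (p = sqrt((220 + 983) + 217) = sqrt(1203 + 217) = sqrt(1420) = 2*sqrt(355) ≈ 37.683)
w(-95, I(8, 9)) + p = -48 + 2*sqrt(355)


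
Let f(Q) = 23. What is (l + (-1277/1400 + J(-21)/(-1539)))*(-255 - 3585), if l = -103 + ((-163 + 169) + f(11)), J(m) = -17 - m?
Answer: 5165161696/17955 ≈ 2.8767e+5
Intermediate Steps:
l = -74 (l = -103 + ((-163 + 169) + 23) = -103 + (6 + 23) = -103 + 29 = -74)
(l + (-1277/1400 + J(-21)/(-1539)))*(-255 - 3585) = (-74 + (-1277/1400 + (-17 - 1*(-21))/(-1539)))*(-255 - 3585) = (-74 + (-1277*1/1400 + (-17 + 21)*(-1/1539)))*(-3840) = (-74 + (-1277/1400 + 4*(-1/1539)))*(-3840) = (-74 + (-1277/1400 - 4/1539))*(-3840) = (-74 - 1970903/2154600)*(-3840) = -161411303/2154600*(-3840) = 5165161696/17955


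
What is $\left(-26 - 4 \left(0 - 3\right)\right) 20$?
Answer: $-280$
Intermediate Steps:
$\left(-26 - 4 \left(0 - 3\right)\right) 20 = \left(-26 - -12\right) 20 = \left(-26 + 12\right) 20 = \left(-14\right) 20 = -280$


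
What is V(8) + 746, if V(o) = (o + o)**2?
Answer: 1002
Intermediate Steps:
V(o) = 4*o**2 (V(o) = (2*o)**2 = 4*o**2)
V(8) + 746 = 4*8**2 + 746 = 4*64 + 746 = 256 + 746 = 1002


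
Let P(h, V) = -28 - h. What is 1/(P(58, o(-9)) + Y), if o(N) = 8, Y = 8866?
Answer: 1/8780 ≈ 0.00011390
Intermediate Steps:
1/(P(58, o(-9)) + Y) = 1/((-28 - 1*58) + 8866) = 1/((-28 - 58) + 8866) = 1/(-86 + 8866) = 1/8780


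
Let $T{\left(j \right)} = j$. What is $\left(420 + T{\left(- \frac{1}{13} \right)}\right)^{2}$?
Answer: $\frac{29800681}{169} \approx 1.7634 \cdot 10^{5}$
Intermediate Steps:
$\left(420 + T{\left(- \frac{1}{13} \right)}\right)^{2} = \left(420 - \frac{1}{13}\right)^{2} = \left(\frac{5459}{13}\right)^{2} = \frac{29800681}{169}$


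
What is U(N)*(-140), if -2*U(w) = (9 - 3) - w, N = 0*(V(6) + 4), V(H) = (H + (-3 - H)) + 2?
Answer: 420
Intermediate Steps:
V(H) = -1 (V(H) = -3 + 2 = -1)
N = 0 (N = 0*(-1 + 4) = 0*3 = 0)
U(w) = -3 + w/2 (U(w) = -((9 - 3) - w)/2 = -(6 - w)/2 = -3 + w/2)
U(N)*(-140) = (-3 + (1/2)*0)*(-140) = (-3 + 0)*(-140) = -3*(-140) = 420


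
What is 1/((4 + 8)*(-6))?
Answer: -1/72 ≈ -0.013889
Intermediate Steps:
1/((4 + 8)*(-6)) = 1/(12*(-6)) = 1/(-72) = -1/72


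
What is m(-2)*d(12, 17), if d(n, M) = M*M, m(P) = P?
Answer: -578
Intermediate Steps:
d(n, M) = M**2
m(-2)*d(12, 17) = -2*17**2 = -2*289 = -578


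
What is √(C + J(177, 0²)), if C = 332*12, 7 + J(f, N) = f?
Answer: √4154 ≈ 64.452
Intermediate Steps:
J(f, N) = -7 + f
C = 3984
√(C + J(177, 0²)) = √(3984 + (-7 + 177)) = √(3984 + 170) = √4154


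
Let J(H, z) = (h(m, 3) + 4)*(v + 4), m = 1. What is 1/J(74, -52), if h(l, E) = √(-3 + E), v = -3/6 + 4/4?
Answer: 1/18 ≈ 0.055556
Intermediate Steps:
v = ½ (v = -3*⅙ + 4*(¼) = -½ + 1 = ½ ≈ 0.50000)
J(H, z) = 18 (J(H, z) = (√(-3 + 3) + 4)*(½ + 4) = (√0 + 4)*(9/2) = (0 + 4)*(9/2) = 4*(9/2) = 18)
1/J(74, -52) = 1/18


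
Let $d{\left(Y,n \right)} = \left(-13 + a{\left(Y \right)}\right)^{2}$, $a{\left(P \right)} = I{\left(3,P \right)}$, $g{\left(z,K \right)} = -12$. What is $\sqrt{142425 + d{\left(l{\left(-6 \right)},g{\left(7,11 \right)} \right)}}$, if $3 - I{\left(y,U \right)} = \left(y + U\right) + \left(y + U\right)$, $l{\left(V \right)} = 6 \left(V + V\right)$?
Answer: $7 \sqrt{3241} \approx 398.51$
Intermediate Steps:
$l{\left(V \right)} = 12 V$ ($l{\left(V \right)} = 6 \cdot 2 V = 12 V$)
$I{\left(y,U \right)} = 3 - 2 U - 2 y$ ($I{\left(y,U \right)} = 3 - \left(\left(y + U\right) + \left(y + U\right)\right) = 3 - \left(\left(U + y\right) + \left(U + y\right)\right) = 3 - \left(2 U + 2 y\right) = 3 - 2 U - 2 y$)
$a{\left(P \right)} = -3 - 2 P$ ($a{\left(P \right)} = 3 - 2 P - 6 = -3 - 2 P$)
$d{\left(Y,n \right)} = \left(-16 - 2 Y\right)^{2}$ ($d{\left(Y,n \right)} = \left(-13 - \left(3 + 2 Y\right)\right)^{2} = \left(-16 - 2 Y\right)^{2}$)
$\sqrt{142425 + d{\left(l{\left(-6 \right)},g{\left(7,11 \right)} \right)}} = \sqrt{142425 + 4 \left(8 + 12 \left(-6\right)\right)^{2}} = \sqrt{142425 + 4 \left(8 - 72\right)^{2}} = \sqrt{142425 + 4 \left(-64\right)^{2}} = \sqrt{142425 + 4 \cdot 4096} = \sqrt{142425 + 16384} = \sqrt{158809} = 7 \sqrt{3241}$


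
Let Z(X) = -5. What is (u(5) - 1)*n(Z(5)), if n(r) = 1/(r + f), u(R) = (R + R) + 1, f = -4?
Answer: -10/9 ≈ -1.1111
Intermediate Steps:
u(R) = 1 + 2*R (u(R) = 2*R + 1 = 1 + 2*R)
n(r) = 1/(-4 + r) (n(r) = 1/(r - 4) = 1/(-4 + r))
(u(5) - 1)*n(Z(5)) = ((1 + 2*5) - 1)/(-4 - 5) = ((1 + 10) - 1)/(-9) = (11 - 1)*(-1/9) = 10*(-1/9) = -10/9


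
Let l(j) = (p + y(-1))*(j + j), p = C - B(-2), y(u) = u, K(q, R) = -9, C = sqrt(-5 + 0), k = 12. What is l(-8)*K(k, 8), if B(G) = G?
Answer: 144 + 144*I*sqrt(5) ≈ 144.0 + 321.99*I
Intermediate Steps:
C = I*sqrt(5) (C = sqrt(-5) = I*sqrt(5) ≈ 2.2361*I)
p = 2 + I*sqrt(5) (p = I*sqrt(5) - 1*(-2) = I*sqrt(5) + 2 = 2 + I*sqrt(5) ≈ 2.0 + 2.2361*I)
l(j) = 2*j*(1 + I*sqrt(5)) (l(j) = ((2 + I*sqrt(5)) - 1)*(j + j) = (1 + I*sqrt(5))*(2*j) = 2*j*(1 + I*sqrt(5)))
l(-8)*K(k, 8) = (2*(-8)*(1 + I*sqrt(5)))*(-9) = (-16 - 16*I*sqrt(5))*(-9) = 144 + 144*I*sqrt(5)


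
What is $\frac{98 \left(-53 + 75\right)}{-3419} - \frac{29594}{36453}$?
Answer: $- \frac{179774554}{124632807} \approx -1.4424$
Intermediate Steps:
$\frac{98 \left(-53 + 75\right)}{-3419} - \frac{29594}{36453} = 98 \cdot 22 \left(- \frac{1}{3419}\right) - \frac{29594}{36453} = 2156 \left(- \frac{1}{3419}\right) - \frac{29594}{36453} = - \frac{2156}{3419} - \frac{29594}{36453} = - \frac{179774554}{124632807}$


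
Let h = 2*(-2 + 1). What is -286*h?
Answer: 572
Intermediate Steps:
h = -2 (h = 2*(-1) = -2)
-286*h = -286*(-2) = 572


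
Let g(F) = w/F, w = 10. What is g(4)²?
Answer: 25/4 ≈ 6.2500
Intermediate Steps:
g(F) = 10/F
g(4)² = (10/4)² = (10*(¼))² = (5/2)² = 25/4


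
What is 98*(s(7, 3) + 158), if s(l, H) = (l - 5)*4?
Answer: 16268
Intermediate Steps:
s(l, H) = -20 + 4*l (s(l, H) = (-5 + l)*4 = -20 + 4*l)
98*(s(7, 3) + 158) = 98*((-20 + 4*7) + 158) = 98*((-20 + 28) + 158) = 98*(8 + 158) = 98*166 = 16268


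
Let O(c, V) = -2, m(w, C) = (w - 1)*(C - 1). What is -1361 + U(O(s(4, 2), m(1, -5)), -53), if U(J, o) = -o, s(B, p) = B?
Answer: -1308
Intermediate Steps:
m(w, C) = (-1 + C)*(-1 + w) (m(w, C) = (-1 + w)*(-1 + C) = (-1 + C)*(-1 + w))
-1361 + U(O(s(4, 2), m(1, -5)), -53) = -1361 - 1*(-53) = -1361 + 53 = -1308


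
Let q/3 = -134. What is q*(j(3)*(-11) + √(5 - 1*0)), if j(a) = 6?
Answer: 26532 - 402*√5 ≈ 25633.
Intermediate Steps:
q = -402 (q = 3*(-134) = -402)
q*(j(3)*(-11) + √(5 - 1*0)) = -402*(6*(-11) + √(5 - 1*0)) = -402*(-66 + √(5 + 0)) = -402*(-66 + √5) = 26532 - 402*√5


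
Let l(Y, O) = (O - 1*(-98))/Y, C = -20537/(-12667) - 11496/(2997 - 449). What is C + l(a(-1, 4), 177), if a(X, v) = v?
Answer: 2125650169/32275516 ≈ 65.859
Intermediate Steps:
C = -23322889/8068879 (C = -20537*(-1/12667) - 11496/2548 = 20537/12667 - 11496*1/2548 = 20537/12667 - 2874/637 = -23322889/8068879 ≈ -2.8905)
l(Y, O) = (98 + O)/Y (l(Y, O) = (O + 98)/Y = (98 + O)/Y)
C + l(a(-1, 4), 177) = -23322889/8068879 + (98 + 177)/4 = -23322889/8068879 + (1/4)*275 = -23322889/8068879 + 275/4 = 2125650169/32275516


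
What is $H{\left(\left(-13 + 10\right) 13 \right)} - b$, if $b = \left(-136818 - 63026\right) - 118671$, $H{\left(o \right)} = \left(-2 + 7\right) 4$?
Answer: $318535$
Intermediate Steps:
$H{\left(o \right)} = 20$ ($H{\left(o \right)} = 5 \cdot 4 = 20$)
$b = -318515$ ($b = -199844 - 118671 = -318515$)
$H{\left(\left(-13 + 10\right) 13 \right)} - b = 20 - -318515 = 20 + 318515 = 318535$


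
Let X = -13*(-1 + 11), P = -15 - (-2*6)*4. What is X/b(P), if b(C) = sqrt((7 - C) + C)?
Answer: -130*sqrt(7)/7 ≈ -49.135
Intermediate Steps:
P = 33 (P = -15 - (-12)*4 = -15 - 1*(-48) = -15 + 48 = 33)
b(C) = sqrt(7)
X = -130 (X = -13*10 = -130)
X/b(P) = -130*sqrt(7)/7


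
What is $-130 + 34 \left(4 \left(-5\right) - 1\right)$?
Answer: $-844$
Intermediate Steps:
$-130 + 34 \left(4 \left(-5\right) - 1\right) = -130 + 34 \left(-20 - 1\right) = -130 + 34 \left(-21\right) = -130 - 714 = -844$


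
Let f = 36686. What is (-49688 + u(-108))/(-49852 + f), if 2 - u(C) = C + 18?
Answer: 24798/6583 ≈ 3.7670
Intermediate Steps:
u(C) = -16 - C (u(C) = 2 - (C + 18) = 2 - (18 + C) = 2 + (-18 - C) = -16 - C)
(-49688 + u(-108))/(-49852 + f) = (-49688 + (-16 - 1*(-108)))/(-49852 + 36686) = (-49688 + (-16 + 108))/(-13166) = (-49688 + 92)*(-1/13166) = -49596*(-1/13166) = 24798/6583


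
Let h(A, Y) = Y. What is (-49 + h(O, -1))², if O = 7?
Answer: 2500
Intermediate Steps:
(-49 + h(O, -1))² = (-49 - 1)² = (-50)² = 2500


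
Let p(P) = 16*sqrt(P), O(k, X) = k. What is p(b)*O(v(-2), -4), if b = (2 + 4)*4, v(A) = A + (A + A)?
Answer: -192*sqrt(6) ≈ -470.30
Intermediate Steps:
v(A) = 3*A (v(A) = A + 2*A = 3*A)
b = 24 (b = 6*4 = 24)
p(b)*O(v(-2), -4) = (16*sqrt(24))*(3*(-2)) = (16*(2*sqrt(6)))*(-6) = (32*sqrt(6))*(-6) = -192*sqrt(6)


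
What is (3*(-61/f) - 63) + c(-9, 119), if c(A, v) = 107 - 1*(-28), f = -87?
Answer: 2149/29 ≈ 74.103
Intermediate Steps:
c(A, v) = 135 (c(A, v) = 107 + 28 = 135)
(3*(-61/f) - 63) + c(-9, 119) = (3*(-61/(-87)) - 63) + 135 = (3*(-61*(-1/87)) - 63) + 135 = (3*(61/87) - 63) + 135 = (61/29 - 63) + 135 = -1766/29 + 135 = 2149/29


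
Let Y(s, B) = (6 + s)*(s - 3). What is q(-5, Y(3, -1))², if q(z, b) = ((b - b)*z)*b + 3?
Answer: 9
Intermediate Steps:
Y(s, B) = (-3 + s)*(6 + s) (Y(s, B) = (6 + s)*(-3 + s) = (-3 + s)*(6 + s))
q(z, b) = 3 (q(z, b) = (0*z)*b + 3 = 0*b + 3 = 0 + 3 = 3)
q(-5, Y(3, -1))² = 3² = 9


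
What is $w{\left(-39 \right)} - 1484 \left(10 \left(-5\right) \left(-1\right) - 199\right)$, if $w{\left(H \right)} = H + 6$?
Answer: $221083$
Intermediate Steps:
$w{\left(H \right)} = 6 + H$
$w{\left(-39 \right)} - 1484 \left(10 \left(-5\right) \left(-1\right) - 199\right) = \left(6 - 39\right) - 1484 \left(10 \left(-5\right) \left(-1\right) - 199\right) = -33 - 1484 \left(\left(-50\right) \left(-1\right) - 199\right) = -33 - 1484 \left(50 - 199\right) = -33 - -221116 = -33 + 221116 = 221083$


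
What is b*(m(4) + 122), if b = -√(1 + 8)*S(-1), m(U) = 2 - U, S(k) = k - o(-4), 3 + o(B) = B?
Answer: -2160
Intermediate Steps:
o(B) = -3 + B
S(k) = 7 + k (S(k) = k - (-3 - 4) = k - 1*(-7) = k + 7 = 7 + k)
b = -18 (b = -√(1 + 8)*(7 - 1) = -√9*6 = -3*6 = -1*18 = -18)
b*(m(4) + 122) = -18*((2 - 1*4) + 122) = -18*((2 - 4) + 122) = -18*(-2 + 122) = -18*120 = -2160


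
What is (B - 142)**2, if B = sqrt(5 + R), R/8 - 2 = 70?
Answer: (142 - sqrt(581))**2 ≈ 13899.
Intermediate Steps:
R = 576 (R = 16 + 8*70 = 16 + 560 = 576)
B = sqrt(581) (B = sqrt(5 + 576) = sqrt(581) ≈ 24.104)
(B - 142)**2 = (sqrt(581) - 142)**2 = (-142 + sqrt(581))**2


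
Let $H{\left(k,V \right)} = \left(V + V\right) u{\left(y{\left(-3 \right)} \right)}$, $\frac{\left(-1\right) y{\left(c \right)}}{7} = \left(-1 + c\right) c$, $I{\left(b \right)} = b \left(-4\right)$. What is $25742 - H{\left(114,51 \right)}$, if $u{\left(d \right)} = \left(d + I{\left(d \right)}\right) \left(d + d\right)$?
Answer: $4344014$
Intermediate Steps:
$I{\left(b \right)} = - 4 b$
$y{\left(c \right)} = - 7 c \left(-1 + c\right)$ ($y{\left(c \right)} = - 7 \left(-1 + c\right) c = - 7 c \left(-1 + c\right)$)
$u{\left(d \right)} = - 6 d^{2}$ ($u{\left(d \right)} = \left(d - 4 d\right) \left(d + d\right) = - 3 d 2 d = - 6 d^{2}$)
$H{\left(k,V \right)} = - 84672 V$ ($H{\left(k,V \right)} = \left(V + V\right) \left(- 6 \left(7 \left(-3\right) \left(1 - -3\right)\right)^{2}\right) = 2 V \left(- 6 \left(7 \left(-3\right) \left(1 + 3\right)\right)^{2}\right) = 2 V \left(- 6 \left(7 \left(-3\right) 4\right)^{2}\right) = 2 V \left(- 6 \left(-84\right)^{2}\right) = 2 V \left(\left(-6\right) 7056\right) = 2 V \left(-42336\right) = - 84672 V$)
$25742 - H{\left(114,51 \right)} = 25742 - \left(-84672\right) 51 = 25742 - -4318272 = 25742 + 4318272 = 4344014$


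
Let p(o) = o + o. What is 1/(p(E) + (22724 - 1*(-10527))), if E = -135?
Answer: 1/32981 ≈ 3.0320e-5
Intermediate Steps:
p(o) = 2*o
1/(p(E) + (22724 - 1*(-10527))) = 1/(2*(-135) + (22724 - 1*(-10527))) = 1/(-270 + (22724 + 10527)) = 1/(-270 + 33251) = 1/32981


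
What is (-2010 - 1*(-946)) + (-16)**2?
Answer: -808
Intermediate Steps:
(-2010 - 1*(-946)) + (-16)**2 = (-2010 + 946) + 256 = -1064 + 256 = -808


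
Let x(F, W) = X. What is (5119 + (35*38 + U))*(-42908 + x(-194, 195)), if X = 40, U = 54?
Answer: -278770604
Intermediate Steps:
x(F, W) = 40
(5119 + (35*38 + U))*(-42908 + x(-194, 195)) = (5119 + (35*38 + 54))*(-42908 + 40) = (5119 + (1330 + 54))*(-42868) = (5119 + 1384)*(-42868) = 6503*(-42868) = -278770604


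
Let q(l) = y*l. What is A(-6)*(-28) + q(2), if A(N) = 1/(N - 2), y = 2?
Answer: 15/2 ≈ 7.5000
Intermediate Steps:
q(l) = 2*l
A(N) = 1/(-2 + N)
A(-6)*(-28) + q(2) = -28/(-2 - 6) + 2*2 = -28/(-8) + 4 = -⅛*(-28) + 4 = 7/2 + 4 = 15/2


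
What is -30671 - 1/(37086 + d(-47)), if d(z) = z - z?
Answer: -1137464707/37086 ≈ -30671.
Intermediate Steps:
d(z) = 0
-30671 - 1/(37086 + d(-47)) = -30671 - 1/(37086 + 0) = -30671 - 1/37086 = -1137464707/37086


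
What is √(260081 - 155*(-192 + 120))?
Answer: √271241 ≈ 520.81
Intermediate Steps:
√(260081 - 155*(-192 + 120)) = √(260081 - 155*(-72)) = √(260081 + 11160) = √271241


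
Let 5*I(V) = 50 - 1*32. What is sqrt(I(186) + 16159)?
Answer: sqrt(404065)/5 ≈ 127.13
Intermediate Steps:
I(V) = 18/5 (I(V) = (50 - 1*32)/5 = (50 - 32)/5 = (1/5)*18 = 18/5)
sqrt(I(186) + 16159) = sqrt(18/5 + 16159) = sqrt(80813/5) = sqrt(404065)/5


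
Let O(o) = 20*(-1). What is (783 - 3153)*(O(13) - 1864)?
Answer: 4465080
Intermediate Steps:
O(o) = -20
(783 - 3153)*(O(13) - 1864) = (783 - 3153)*(-20 - 1864) = -2370*(-1884) = 4465080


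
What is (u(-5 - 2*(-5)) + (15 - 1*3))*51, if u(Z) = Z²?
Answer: 1887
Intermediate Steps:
(u(-5 - 2*(-5)) + (15 - 1*3))*51 = ((-5 - 2*(-5))² + (15 - 1*3))*51 = ((-5 + 10)² + (15 - 3))*51 = (5² + 12)*51 = (25 + 12)*51 = 37*51 = 1887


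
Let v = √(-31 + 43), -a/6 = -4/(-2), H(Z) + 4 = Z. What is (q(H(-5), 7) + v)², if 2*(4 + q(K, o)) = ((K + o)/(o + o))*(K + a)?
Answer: 73/4 - 10*√3 ≈ 0.92949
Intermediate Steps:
H(Z) = -4 + Z
a = -12 (a = -(-24)/(-2) = -(-24)*(-1)/2 = -6*2 = -12)
q(K, o) = -4 + (-12 + K)*(K + o)/(4*o) (q(K, o) = -4 + (((K + o)/(o + o))*(K - 12))/2 = -4 + (((K + o)/((2*o)))*(-12 + K))/2 = -4 + (((K + o)*(1/(2*o)))*(-12 + K))/2 = -4 + (((K + o)/(2*o))*(-12 + K))/2 = -4 + ((-12 + K)*(K + o)/(2*o))/2 = -4 + (-12 + K)*(K + o)/(4*o))
v = 2*√3 (v = √12 = 2*√3 ≈ 3.4641)
(q(H(-5), 7) + v)² = ((¼)*((-4 - 5)² - 12*(-4 - 5) + 7*(-28 + (-4 - 5)))/7 + 2*√3)² = ((¼)*(⅐)*((-9)² - 12*(-9) + 7*(-28 - 9)) + 2*√3)² = ((¼)*(⅐)*(81 + 108 + 7*(-37)) + 2*√3)² = ((¼)*(⅐)*(81 + 108 - 259) + 2*√3)² = ((¼)*(⅐)*(-70) + 2*√3)² = (-5/2 + 2*√3)²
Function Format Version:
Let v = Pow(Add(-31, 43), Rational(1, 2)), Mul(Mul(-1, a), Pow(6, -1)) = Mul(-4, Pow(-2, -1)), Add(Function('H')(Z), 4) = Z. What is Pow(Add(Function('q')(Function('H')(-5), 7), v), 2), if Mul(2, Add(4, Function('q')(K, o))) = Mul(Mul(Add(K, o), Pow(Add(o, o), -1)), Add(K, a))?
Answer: Add(Rational(73, 4), Mul(-10, Pow(3, Rational(1, 2)))) ≈ 0.92949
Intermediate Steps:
Function('H')(Z) = Add(-4, Z)
a = -12 (a = Mul(-6, Mul(-4, Pow(-2, -1))) = Mul(-6, Mul(-4, Rational(-1, 2))) = Mul(-6, 2) = -12)
Function('q')(K, o) = Add(-4, Mul(Rational(1, 4), Pow(o, -1), Add(-12, K), Add(K, o))) (Function('q')(K, o) = Add(-4, Mul(Rational(1, 2), Mul(Mul(Add(K, o), Pow(Add(o, o), -1)), Add(K, -12)))) = Add(-4, Mul(Rational(1, 2), Mul(Mul(Add(K, o), Pow(Mul(2, o), -1)), Add(-12, K)))) = Add(-4, Mul(Rational(1, 2), Mul(Mul(Add(K, o), Mul(Rational(1, 2), Pow(o, -1))), Add(-12, K)))) = Add(-4, Mul(Rational(1, 2), Mul(Mul(Rational(1, 2), Pow(o, -1), Add(K, o)), Add(-12, K)))) = Add(-4, Mul(Rational(1, 2), Mul(Rational(1, 2), Pow(o, -1), Add(-12, K), Add(K, o)))) = Add(-4, Mul(Rational(1, 4), Pow(o, -1), Add(-12, K), Add(K, o))))
v = Mul(2, Pow(3, Rational(1, 2))) (v = Pow(12, Rational(1, 2)) = Mul(2, Pow(3, Rational(1, 2))) ≈ 3.4641)
Pow(Add(Function('q')(Function('H')(-5), 7), v), 2) = Pow(Add(Mul(Rational(1, 4), Pow(7, -1), Add(Pow(Add(-4, -5), 2), Mul(-12, Add(-4, -5)), Mul(7, Add(-28, Add(-4, -5))))), Mul(2, Pow(3, Rational(1, 2)))), 2) = Pow(Add(Mul(Rational(1, 4), Rational(1, 7), Add(Pow(-9, 2), Mul(-12, -9), Mul(7, Add(-28, -9)))), Mul(2, Pow(3, Rational(1, 2)))), 2) = Pow(Add(Mul(Rational(1, 4), Rational(1, 7), Add(81, 108, Mul(7, -37))), Mul(2, Pow(3, Rational(1, 2)))), 2) = Pow(Add(Mul(Rational(1, 4), Rational(1, 7), Add(81, 108, -259)), Mul(2, Pow(3, Rational(1, 2)))), 2) = Pow(Add(Mul(Rational(1, 4), Rational(1, 7), -70), Mul(2, Pow(3, Rational(1, 2)))), 2) = Pow(Add(Rational(-5, 2), Mul(2, Pow(3, Rational(1, 2)))), 2)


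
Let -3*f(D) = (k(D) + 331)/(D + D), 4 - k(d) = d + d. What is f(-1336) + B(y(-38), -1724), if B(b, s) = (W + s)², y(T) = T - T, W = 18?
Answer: 23330057983/8016 ≈ 2.9104e+6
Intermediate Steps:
k(d) = 4 - 2*d (k(d) = 4 - (d + d) = 4 - 2*d)
y(T) = 0
B(b, s) = (18 + s)²
f(D) = -(335 - 2*D)/(6*D) (f(D) = -((4 - 2*D) + 331)/(3*(D + D)) = -(335 - 2*D)/(3*(2*D)) = -(335 - 2*D)*1/(2*D)/3 = -(335 - 2*D)/(6*D))
f(-1336) + B(y(-38), -1724) = (⅙)*(-335 + 2*(-1336))/(-1336) + (18 - 1724)² = (⅙)*(-1/1336)*(-335 - 2672) + (-1706)² = (⅙)*(-1/1336)*(-3007) + 2910436 = 3007/8016 + 2910436 = 23330057983/8016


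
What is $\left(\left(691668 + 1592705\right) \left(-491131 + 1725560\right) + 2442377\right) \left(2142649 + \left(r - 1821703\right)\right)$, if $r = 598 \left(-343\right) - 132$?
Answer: $326262281949585800$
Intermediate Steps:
$r = -205246$ ($r = -205114 - 132 = -205246$)
$\left(\left(691668 + 1592705\right) \left(-491131 + 1725560\right) + 2442377\right) \left(2142649 + \left(r - 1821703\right)\right) = \left(\left(691668 + 1592705\right) \left(-491131 + 1725560\right) + 2442377\right) \left(2142649 - 2026949\right) = \left(2284373 \cdot 1234429 + 2442377\right) \left(2142649 - 2026949\right) = \left(2819896278017 + 2442377\right) \left(2142649 - 2026949\right) = 2819898720394 \cdot 115700 = 326262281949585800$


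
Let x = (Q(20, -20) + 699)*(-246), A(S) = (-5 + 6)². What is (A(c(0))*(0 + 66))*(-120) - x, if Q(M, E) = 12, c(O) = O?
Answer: 166986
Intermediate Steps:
A(S) = 1 (A(S) = 1² = 1)
x = -174906 (x = (12 + 699)*(-246) = 711*(-246) = -174906)
(A(c(0))*(0 + 66))*(-120) - x = (1*(0 + 66))*(-120) - 1*(-174906) = (1*66)*(-120) + 174906 = 66*(-120) + 174906 = -7920 + 174906 = 166986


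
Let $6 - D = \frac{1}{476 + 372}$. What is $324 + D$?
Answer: $\frac{279839}{848} \approx 330.0$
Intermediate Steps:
$D = \frac{5087}{848}$ ($D = 6 - \frac{1}{476 + 372} = 6 - \frac{1}{848} = \frac{5087}{848} \approx 5.9988$)
$324 + D = 324 + \frac{5087}{848} = \frac{279839}{848}$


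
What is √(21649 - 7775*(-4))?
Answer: 3*√5861 ≈ 229.67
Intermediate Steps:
√(21649 - 7775*(-4)) = √(21649 + 31100) = √52749 = 3*√5861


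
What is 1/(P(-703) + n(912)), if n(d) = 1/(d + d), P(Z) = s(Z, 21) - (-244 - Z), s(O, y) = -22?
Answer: -1824/877343 ≈ -0.0020790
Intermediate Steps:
P(Z) = 222 + Z (P(Z) = -22 - (-244 - Z) = -22 + (244 + Z) = 222 + Z)
n(d) = 1/(2*d)
1/(P(-703) + n(912)) = 1/((222 - 703) + (1/2)/912) = 1/(-481 + (1/2)*(1/912)) = 1/(-481 + 1/1824) = 1/(-877343/1824) = -1824/877343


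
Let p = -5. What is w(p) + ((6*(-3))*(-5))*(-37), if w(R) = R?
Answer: -3335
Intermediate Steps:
w(p) + ((6*(-3))*(-5))*(-37) = -5 + ((6*(-3))*(-5))*(-37) = -5 - 18*(-5)*(-37) = -5 + 90*(-37) = -5 - 3330 = -3335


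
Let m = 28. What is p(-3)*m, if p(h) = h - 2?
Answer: -140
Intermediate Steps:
p(h) = -2 + h
p(-3)*m = (-2 - 3)*28 = -5*28 = -140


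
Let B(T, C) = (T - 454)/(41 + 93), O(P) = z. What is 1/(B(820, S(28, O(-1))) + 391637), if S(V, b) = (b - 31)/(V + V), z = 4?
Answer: 67/26239862 ≈ 2.5534e-6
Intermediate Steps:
O(P) = 4
S(V, b) = (-31 + b)/(2*V) (S(V, b) = (-31 + b)/((2*V)) = (-31 + b)*(1/(2*V)) = (-31 + b)/(2*V))
B(T, C) = -227/67 + T/134 (B(T, C) = (-454 + T)/134 = (-454 + T)*(1/134) = -227/67 + T/134)
1/(B(820, S(28, O(-1))) + 391637) = 1/((-227/67 + (1/134)*820) + 391637) = 1/((-227/67 + 410/67) + 391637) = 1/(183/67 + 391637) = 1/(26239862/67) = 67/26239862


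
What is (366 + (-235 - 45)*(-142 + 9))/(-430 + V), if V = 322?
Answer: -18803/54 ≈ -348.20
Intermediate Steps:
(366 + (-235 - 45)*(-142 + 9))/(-430 + V) = (366 + (-235 - 45)*(-142 + 9))/(-430 + 322) = (366 - 280*(-133))/(-108) = (366 + 37240)*(-1/108) = 37606*(-1/108) = -18803/54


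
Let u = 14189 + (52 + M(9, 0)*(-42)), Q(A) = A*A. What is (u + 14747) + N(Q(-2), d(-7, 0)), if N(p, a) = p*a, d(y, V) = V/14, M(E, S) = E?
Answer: 28610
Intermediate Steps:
Q(A) = A²
d(y, V) = V/14 (d(y, V) = V*(1/14) = V/14)
N(p, a) = a*p
u = 13863 (u = 14189 + (52 + 9*(-42)) = 14189 + (52 - 378) = 14189 - 326 = 13863)
(u + 14747) + N(Q(-2), d(-7, 0)) = (13863 + 14747) + ((1/14)*0)*(-2)² = 28610 + 0*4 = 28610 + 0 = 28610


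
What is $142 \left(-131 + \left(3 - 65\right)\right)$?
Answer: $-27406$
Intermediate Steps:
$142 \left(-131 + \left(3 - 65\right)\right) = 142 \left(-131 - 62\right) = 142 \left(-193\right) = -27406$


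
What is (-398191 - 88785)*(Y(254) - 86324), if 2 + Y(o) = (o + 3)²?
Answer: 9874412352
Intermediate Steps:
Y(o) = -2 + (3 + o)² (Y(o) = -2 + (o + 3)² = -2 + (3 + o)²)
(-398191 - 88785)*(Y(254) - 86324) = (-398191 - 88785)*((-2 + (3 + 254)²) - 86324) = -486976*((-2 + 257²) - 86324) = -486976*((-2 + 66049) - 86324) = -486976*(66047 - 86324) = -486976*(-20277) = 9874412352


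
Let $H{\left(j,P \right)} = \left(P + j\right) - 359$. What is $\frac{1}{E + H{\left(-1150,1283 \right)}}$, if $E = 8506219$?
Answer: $\frac{1}{8505993} \approx 1.1756 \cdot 10^{-7}$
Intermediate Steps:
$H{\left(j,P \right)} = -359 + P + j$
$\frac{1}{E + H{\left(-1150,1283 \right)}} = \frac{1}{8506219 - 226} = \frac{1}{8505993}$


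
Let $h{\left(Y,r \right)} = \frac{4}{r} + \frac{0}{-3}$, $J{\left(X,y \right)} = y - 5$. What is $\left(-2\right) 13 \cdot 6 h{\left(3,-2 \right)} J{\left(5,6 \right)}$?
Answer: $312$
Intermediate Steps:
$J{\left(X,y \right)} = -5 + y$
$h{\left(Y,r \right)} = \frac{4}{r}$ ($h{\left(Y,r \right)} = \frac{4}{r} + 0 \left(- \frac{1}{3}\right) = \frac{4}{r} + 0 = \frac{4}{r}$)
$\left(-2\right) 13 \cdot 6 h{\left(3,-2 \right)} J{\left(5,6 \right)} = \left(-2\right) 13 \cdot 6 \frac{4}{-2} \left(-5 + 6\right) = - 26 \cdot 6 \cdot 4 \left(- \frac{1}{2}\right) 1 = - 26 \cdot 6 \left(-2\right) 1 = - 26 \left(\left(-12\right) 1\right) = \left(-26\right) \left(-12\right) = 312$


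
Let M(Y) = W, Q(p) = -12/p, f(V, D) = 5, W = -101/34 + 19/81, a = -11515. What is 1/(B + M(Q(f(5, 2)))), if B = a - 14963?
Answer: -2754/72927947 ≈ -3.7763e-5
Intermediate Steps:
W = -7535/2754 (W = -101*1/34 + 19*(1/81) = -101/34 + 19/81 = -7535/2754 ≈ -2.7360)
M(Y) = -7535/2754
B = -26478 (B = -11515 - 14963 = -26478)
1/(B + M(Q(f(5, 2)))) = 1/(-26478 - 7535/2754) = 1/(-72927947/2754) = -2754/72927947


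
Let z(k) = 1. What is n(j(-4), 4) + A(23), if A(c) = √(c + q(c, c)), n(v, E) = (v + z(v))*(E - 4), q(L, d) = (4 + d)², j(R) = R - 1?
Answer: 4*√47 ≈ 27.423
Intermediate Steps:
j(R) = -1 + R
n(v, E) = (1 + v)*(-4 + E) (n(v, E) = (v + 1)*(E - 4) = (1 + v)*(-4 + E))
A(c) = √(c + (4 + c)²)
n(j(-4), 4) + A(23) = (-4 + 4 - 4*(-1 - 4) + 4*(-1 - 4)) + √(23 + (4 + 23)²) = (-4 + 4 - 4*(-5) + 4*(-5)) + √(23 + 27²) = (-4 + 4 + 20 - 20) + √(23 + 729) = 0 + √752 = 0 + 4*√47 = 4*√47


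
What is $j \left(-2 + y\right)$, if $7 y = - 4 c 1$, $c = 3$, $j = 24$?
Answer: $- \frac{624}{7} \approx -89.143$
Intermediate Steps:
$y = - \frac{12}{7}$ ($y = \frac{\left(-4\right) 3 \cdot 1}{7} = \frac{\left(-12\right) 1}{7} = \frac{1}{7} \left(-12\right) = - \frac{12}{7} \approx -1.7143$)
$j \left(-2 + y\right) = 24 \left(-2 - \frac{12}{7}\right) = 24 \left(- \frac{26}{7}\right) = - \frac{624}{7}$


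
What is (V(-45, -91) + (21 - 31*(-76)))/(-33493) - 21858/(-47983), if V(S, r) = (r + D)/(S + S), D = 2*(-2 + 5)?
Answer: 11123803543/28927703142 ≈ 0.38454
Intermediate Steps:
D = 6 (D = 2*3 = 6)
V(S, r) = (6 + r)/(2*S) (V(S, r) = (r + 6)/(S + S) = (6 + r)/((2*S)) = (6 + r)*(1/(2*S)) = (6 + r)/(2*S))
(V(-45, -91) + (21 - 31*(-76)))/(-33493) - 21858/(-47983) = ((½)*(6 - 91)/(-45) + (21 - 31*(-76)))/(-33493) - 21858/(-47983) = ((½)*(-1/45)*(-85) + (21 + 2356))*(-1/33493) - 21858*(-1/47983) = (17/18 + 2377)*(-1/33493) + 21858/47983 = (42803/18)*(-1/33493) + 21858/47983 = -42803/602874 + 21858/47983 = 11123803543/28927703142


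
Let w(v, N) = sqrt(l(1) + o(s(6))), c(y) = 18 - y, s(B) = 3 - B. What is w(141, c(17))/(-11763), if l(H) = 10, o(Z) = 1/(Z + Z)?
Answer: -sqrt(354)/70578 ≈ -0.00026658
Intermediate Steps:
o(Z) = 1/(2*Z)
w(v, N) = sqrt(354)/6 (w(v, N) = sqrt(10 + 1/(2*(3 - 1*6))) = sqrt(10 + 1/(2*(3 - 6))) = sqrt(10 + (1/2)/(-3)) = sqrt(10 + (1/2)*(-1/3)) = sqrt(10 - 1/6) = sqrt(59/6) = sqrt(354)/6)
w(141, c(17))/(-11763) = (sqrt(354)/6)/(-11763) = (sqrt(354)/6)*(-1/11763) = -sqrt(354)/70578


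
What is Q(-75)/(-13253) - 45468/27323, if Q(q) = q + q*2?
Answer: -596439729/362111719 ≈ -1.6471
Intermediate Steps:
Q(q) = 3*q (Q(q) = q + 2*q = 3*q)
Q(-75)/(-13253) - 45468/27323 = (3*(-75))/(-13253) - 45468/27323 = -225*(-1/13253) - 45468*1/27323 = 225/13253 - 45468/27323 = -596439729/362111719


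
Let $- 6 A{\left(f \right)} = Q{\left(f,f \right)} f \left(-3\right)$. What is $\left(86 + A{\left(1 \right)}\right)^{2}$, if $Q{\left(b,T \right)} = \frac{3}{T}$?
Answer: $\frac{30625}{4} \approx 7656.3$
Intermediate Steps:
$A{\left(f \right)} = \frac{3}{2}$ ($A{\left(f \right)} = - \frac{\frac{3}{f} f \left(-3\right)}{6} = - \frac{3 \left(-3\right)}{6} = \left(- \frac{1}{6}\right) \left(-9\right) = \frac{3}{2}$)
$\left(86 + A{\left(1 \right)}\right)^{2} = \left(86 + \frac{3}{2}\right)^{2} = \left(\frac{175}{2}\right)^{2} = \frac{30625}{4}$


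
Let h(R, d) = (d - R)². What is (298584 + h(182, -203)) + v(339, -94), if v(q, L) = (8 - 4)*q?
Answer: 448165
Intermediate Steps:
v(q, L) = 4*q
(298584 + h(182, -203)) + v(339, -94) = (298584 + (182 - 1*(-203))²) + 4*339 = (298584 + (182 + 203)²) + 1356 = (298584 + 385²) + 1356 = (298584 + 148225) + 1356 = 446809 + 1356 = 448165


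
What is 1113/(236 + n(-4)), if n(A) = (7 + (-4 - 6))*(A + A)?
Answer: 1113/260 ≈ 4.2808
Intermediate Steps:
n(A) = -6*A (n(A) = (7 - 10)*(2*A) = -6*A)
1113/(236 + n(-4)) = 1113/(236 - 6*(-4)) = 1113/(236 + 24) = 1113/260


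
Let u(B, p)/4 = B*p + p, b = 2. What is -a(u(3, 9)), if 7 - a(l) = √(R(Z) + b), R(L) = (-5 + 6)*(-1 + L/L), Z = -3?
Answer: -7 + √2 ≈ -5.5858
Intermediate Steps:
R(L) = 0 (R(L) = 1*(-1 + 1) = 1*0 = 0)
u(B, p) = 4*p + 4*B*p (u(B, p) = 4*(B*p + p) = 4*(p + B*p) = 4*p + 4*B*p)
a(l) = 7 - √2 (a(l) = 7 - √(0 + 2) = 7 - √2)
-a(u(3, 9)) = -(7 - √2) = -7 + √2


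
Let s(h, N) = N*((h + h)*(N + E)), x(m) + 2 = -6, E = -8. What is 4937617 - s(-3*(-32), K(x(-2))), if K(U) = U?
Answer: 4913041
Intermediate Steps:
x(m) = -8 (x(m) = -2 - 6 = -8)
s(h, N) = 2*N*h*(-8 + N) (s(h, N) = N*((h + h)*(N - 8)) = N*((2*h)*(-8 + N)) = N*(2*h*(-8 + N)) = 2*N*h*(-8 + N))
4937617 - s(-3*(-32), K(x(-2))) = 4937617 - 2*(-8)*(-3*(-32))*(-8 - 8) = 4937617 - 2*(-8)*96*(-16) = 4937617 - 1*24576 = 4937617 - 24576 = 4913041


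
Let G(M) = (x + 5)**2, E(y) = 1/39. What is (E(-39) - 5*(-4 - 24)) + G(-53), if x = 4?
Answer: 8620/39 ≈ 221.03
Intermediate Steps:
E(y) = 1/39
G(M) = 81 (G(M) = (4 + 5)**2 = 9**2 = 81)
(E(-39) - 5*(-4 - 24)) + G(-53) = (1/39 - 5*(-4 - 24)) + 81 = (1/39 - 5*(-28)) + 81 = (1/39 + 140) + 81 = 5461/39 + 81 = 8620/39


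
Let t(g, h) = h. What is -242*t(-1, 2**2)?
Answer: -968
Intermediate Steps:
-242*t(-1, 2**2) = -242*2**2 = -242*4 = -968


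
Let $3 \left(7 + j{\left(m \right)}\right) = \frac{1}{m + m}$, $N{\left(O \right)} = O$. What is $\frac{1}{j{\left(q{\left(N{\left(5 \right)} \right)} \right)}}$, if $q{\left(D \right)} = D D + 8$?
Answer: $- \frac{198}{1385} \approx -0.14296$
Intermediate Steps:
$q{\left(D \right)} = 8 + D^{2}$ ($q{\left(D \right)} = D^{2} + 8 = 8 + D^{2}$)
$j{\left(m \right)} = -7 + \frac{1}{6 m}$ ($j{\left(m \right)} = -7 + \frac{1}{3 \left(m + m\right)} = -7 + \frac{1}{3 \cdot 2 m} = -7 + \frac{\frac{1}{2} \frac{1}{m}}{3} = -7 + \frac{1}{6 m}$)
$\frac{1}{j{\left(q{\left(N{\left(5 \right)} \right)} \right)}} = \frac{1}{-7 + \frac{1}{6 \left(8 + 5^{2}\right)}} = \frac{1}{-7 + \frac{1}{6 \left(8 + 25\right)}} = \frac{1}{-7 + \frac{1}{6 \cdot 33}} = \frac{1}{-7 + \frac{1}{6} \cdot \frac{1}{33}} = \frac{1}{-7 + \frac{1}{198}} = \frac{1}{- \frac{1385}{198}} = - \frac{198}{1385}$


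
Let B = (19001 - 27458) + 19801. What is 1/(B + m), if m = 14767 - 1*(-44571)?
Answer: 1/70682 ≈ 1.4148e-5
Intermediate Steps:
B = 11344 (B = -8457 + 19801 = 11344)
m = 59338 (m = 14767 + 44571 = 59338)
1/(B + m) = 1/(11344 + 59338) = 1/70682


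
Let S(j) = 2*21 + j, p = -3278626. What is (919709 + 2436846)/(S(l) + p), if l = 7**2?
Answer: -671311/655707 ≈ -1.0238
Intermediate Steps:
l = 49
S(j) = 42 + j
(919709 + 2436846)/(S(l) + p) = (919709 + 2436846)/((42 + 49) - 3278626) = 3356555/(91 - 3278626) = 3356555/(-3278535) = 3356555*(-1/3278535) = -671311/655707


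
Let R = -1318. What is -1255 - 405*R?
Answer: 532535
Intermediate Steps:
-1255 - 405*R = -1255 - 405*(-1318) = -1255 + 533790 = 532535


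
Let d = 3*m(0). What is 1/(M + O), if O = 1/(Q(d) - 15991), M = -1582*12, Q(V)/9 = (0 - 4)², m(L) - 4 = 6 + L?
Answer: -15847/300839449 ≈ -5.2676e-5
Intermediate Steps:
m(L) = 10 + L (m(L) = 4 + (6 + L) = 10 + L)
d = 30 (d = 3*(10 + 0) = 3*10 = 30)
Q(V) = 144 (Q(V) = 9*(0 - 4)² = 9*(-4)² = 9*16 = 144)
M = -18984
O = -1/15847 (O = 1/(144 - 15991) = 1/(-15847) = -1/15847 ≈ -6.3103e-5)
1/(M + O) = 1/(-18984 - 1/15847) = 1/(-300839449/15847) = -15847/300839449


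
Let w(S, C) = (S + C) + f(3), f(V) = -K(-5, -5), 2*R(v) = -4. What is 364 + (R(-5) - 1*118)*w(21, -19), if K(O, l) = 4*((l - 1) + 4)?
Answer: -836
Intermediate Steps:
R(v) = -2 (R(v) = (1/2)*(-4) = -2)
K(O, l) = 12 + 4*l (K(O, l) = 4*((-1 + l) + 4) = 4*(3 + l) = 12 + 4*l)
f(V) = 8 (f(V) = -(12 + 4*(-5)) = -(12 - 20) = -1*(-8) = 8)
w(S, C) = 8 + C + S (w(S, C) = (S + C) + 8 = (C + S) + 8 = 8 + C + S)
364 + (R(-5) - 1*118)*w(21, -19) = 364 + (-2 - 1*118)*(8 - 19 + 21) = 364 + (-2 - 118)*10 = 364 - 120*10 = 364 - 1200 = -836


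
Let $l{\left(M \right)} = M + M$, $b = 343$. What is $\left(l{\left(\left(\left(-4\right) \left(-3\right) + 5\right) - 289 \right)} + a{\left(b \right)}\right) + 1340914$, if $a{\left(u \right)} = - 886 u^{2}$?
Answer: $-102896644$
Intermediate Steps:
$l{\left(M \right)} = 2 M$
$\left(l{\left(\left(\left(-4\right) \left(-3\right) + 5\right) - 289 \right)} + a{\left(b \right)}\right) + 1340914 = \left(2 \left(\left(\left(-4\right) \left(-3\right) + 5\right) - 289\right) - 886 \cdot 343^{2}\right) + 1340914 = \left(2 \left(\left(12 + 5\right) - 289\right) - 104237014\right) + 1340914 = \left(2 \left(17 - 289\right) - 104237014\right) + 1340914 = \left(2 \left(-272\right) - 104237014\right) + 1340914 = \left(-544 - 104237014\right) + 1340914 = -104237558 + 1340914 = -102896644$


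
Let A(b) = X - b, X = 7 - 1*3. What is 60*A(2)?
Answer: 120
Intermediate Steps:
X = 4 (X = 7 - 3 = 4)
A(b) = 4 - b
60*A(2) = 60*(4 - 1*2) = 60*(4 - 2) = 60*2 = 120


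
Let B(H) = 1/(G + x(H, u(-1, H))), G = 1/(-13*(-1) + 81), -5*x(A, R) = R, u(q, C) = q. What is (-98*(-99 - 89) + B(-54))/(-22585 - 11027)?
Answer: -912223/1663794 ≈ -0.54828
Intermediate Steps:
x(A, R) = -R/5
G = 1/94 (G = 1/(13 + 81) = 1/94 ≈ 0.010638)
B(H) = 470/99 (B(H) = 1/(1/94 - ⅕*(-1)) = 1/(1/94 + ⅕) = 1/(99/470) = 470/99)
(-98*(-99 - 89) + B(-54))/(-22585 - 11027) = (-98*(-99 - 89) + 470/99)/(-22585 - 11027) = (-98*(-188) + 470/99)/(-33612) = (18424 + 470/99)*(-1/33612) = (1824446/99)*(-1/33612) = -912223/1663794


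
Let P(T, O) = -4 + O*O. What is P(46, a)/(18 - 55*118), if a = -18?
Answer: -40/809 ≈ -0.049444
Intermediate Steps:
P(T, O) = -4 + O²
P(46, a)/(18 - 55*118) = (-4 + (-18)²)/(18 - 55*118) = (-4 + 324)/(18 - 6490) = 320/(-6472) = 320*(-1/6472) = -40/809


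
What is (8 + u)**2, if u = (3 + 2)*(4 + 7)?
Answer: 3969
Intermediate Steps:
u = 55 (u = 5*11 = 55)
(8 + u)**2 = (8 + 55)**2 = 63**2 = 3969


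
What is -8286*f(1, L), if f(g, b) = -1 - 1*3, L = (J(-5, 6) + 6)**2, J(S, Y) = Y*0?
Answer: 33144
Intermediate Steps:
J(S, Y) = 0
L = 36 (L = (0 + 6)**2 = 6**2 = 36)
f(g, b) = -4 (f(g, b) = -1 - 3 = -4)
-8286*f(1, L) = -8286*(-4) = 33144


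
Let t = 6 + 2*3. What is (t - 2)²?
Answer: 100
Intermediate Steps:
t = 12 (t = 6 + 6 = 12)
(t - 2)² = (12 - 2)² = 10² = 100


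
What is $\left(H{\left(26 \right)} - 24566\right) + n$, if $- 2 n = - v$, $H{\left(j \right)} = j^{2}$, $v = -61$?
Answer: $- \frac{47841}{2} \approx -23921.0$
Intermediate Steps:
$n = - \frac{61}{2}$ ($n = - \frac{\left(-1\right) \left(-61\right)}{2} = \left(- \frac{1}{2}\right) 61 = - \frac{61}{2} \approx -30.5$)
$\left(H{\left(26 \right)} - 24566\right) + n = \left(26^{2} - 24566\right) - \frac{61}{2} = \left(676 - 24566\right) - \frac{61}{2} = -23890 - \frac{61}{2} = - \frac{47841}{2}$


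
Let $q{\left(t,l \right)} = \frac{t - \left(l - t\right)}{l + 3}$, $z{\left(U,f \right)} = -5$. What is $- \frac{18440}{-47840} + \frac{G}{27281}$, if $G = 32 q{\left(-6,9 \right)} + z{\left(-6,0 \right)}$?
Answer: $\frac{12503585}{32628076} \approx 0.38322$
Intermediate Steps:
$q{\left(t,l \right)} = \frac{- l + 2 t}{3 + l}$ ($q{\left(t,l \right)} = \frac{t - \left(l - t\right)}{3 + l} = \frac{- l + 2 t}{3 + l}$)
$G = -61$ ($G = 32 \frac{\left(-1\right) 9 + 2 \left(-6\right)}{3 + 9} - 5 = 32 \frac{-9 - 12}{12} - 5 = 32 \cdot \frac{1}{12} \left(-21\right) - 5 = 32 \left(- \frac{7}{4}\right) - 5 = -56 - 5 = -61$)
$- \frac{18440}{-47840} + \frac{G}{27281} = - \frac{18440}{-47840} - \frac{61}{27281} = \left(-18440\right) \left(- \frac{1}{47840}\right) - \frac{61}{27281} = \frac{461}{1196} - \frac{61}{27281} = \frac{12503585}{32628076}$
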